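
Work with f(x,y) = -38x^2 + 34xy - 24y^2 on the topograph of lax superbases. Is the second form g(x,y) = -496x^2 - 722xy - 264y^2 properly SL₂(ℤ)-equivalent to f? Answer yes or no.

D₁ = -2492, D₂ = -2492
f is negative-definite; reduce −f:
−f: flip: (38,-34,24)→(24,34,38)
−f: translate: b→-14 (≡34 mod 48), so (24,34,38)→(24,-14,28)
−f: reduced (well bottom): (24,-14,28) with a≤c, −a<b≤a
flip sign back: reduced form of f is (-24,14,-28)
g is negative-definite; reduce −g:
−g: translate: b→-270 (≡722 mod 992), so (496,722,264)→(496,-270,38)
−g: flip: (496,-270,38)→(38,270,496)
−g: translate: b→-34 (≡270 mod 76), so (38,270,496)→(38,-34,24)
−g: flip: (38,-34,24)→(24,34,38)
−g: translate: b→-14 (≡34 mod 48), so (24,34,38)→(24,-14,28)
−g: reduced (well bottom): (24,-14,28) with a≤c, −a<b≤a
flip sign back: reduced form of g is (-24,14,-28)
reduced forms (-24, 14, -28) vs (-24, 14, -28) ⇒ equivalent

yes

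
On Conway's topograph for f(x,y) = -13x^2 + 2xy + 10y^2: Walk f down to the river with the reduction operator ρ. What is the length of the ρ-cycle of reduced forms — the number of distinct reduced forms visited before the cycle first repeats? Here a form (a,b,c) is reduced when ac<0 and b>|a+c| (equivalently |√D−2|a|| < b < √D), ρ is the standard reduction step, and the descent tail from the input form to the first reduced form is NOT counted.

D = 524, ⌊√D⌋ = 22
descent: ρ → (10,18,-5)  [lands on river]
river: ρ → (-5,22,2)
river: ρ → (2,22,-5)
river: ρ → (-5,18,10)
river: ρ → (10,22,-1)
river: ρ → (-1,22,10)
ρ-cycle length = 6 (tail of 1 descent step not counted)

6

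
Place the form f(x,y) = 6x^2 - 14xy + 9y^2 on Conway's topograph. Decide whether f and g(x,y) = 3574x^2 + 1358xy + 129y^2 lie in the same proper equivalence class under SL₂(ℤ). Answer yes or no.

D₁ = -20, D₂ = -20
f: translate: b→-2 (≡-14 mod 12), so (6,-14,9)→(6,-2,1)
f: flip: (6,-2,1)→(1,2,6)
f: translate: b→0 (≡2 mod 2), so (1,2,6)→(1,0,5)
f: reduced (well bottom): (1,0,5) with a≤c, −a<b≤a
g: flip: (3574,1358,129)→(129,-1358,3574)
g: translate: b→-68 (≡-1358 mod 258), so (129,-1358,3574)→(129,-68,9)
g: flip: (129,-68,9)→(9,68,129)
g: translate: b→-4 (≡68 mod 18), so (9,68,129)→(9,-4,1)
g: flip: (9,-4,1)→(1,4,9)
g: translate: b→0 (≡4 mod 2), so (1,4,9)→(1,0,5)
g: reduced (well bottom): (1,0,5) with a≤c, −a<b≤a
reduced forms (1, 0, 5) vs (1, 0, 5) ⇒ equivalent

yes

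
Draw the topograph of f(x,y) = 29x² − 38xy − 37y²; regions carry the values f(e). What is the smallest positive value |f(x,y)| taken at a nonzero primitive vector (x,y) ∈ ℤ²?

descent: ρ → (-37,38,29)  [lands on river]
river: ρ → (29,20,-46)
river: ρ → (-46,72,3)
river: ρ → (3,72,-46)
river: ρ → (-46,20,29)
river: ρ → (29,38,-37)
river: ρ → (-37,36,30)
river: ρ → (30,24,-43)
river: ρ → (-43,62,11)
river: ρ → (11,70,-19)
river: ρ → (-19,44,50)
river: ρ → (50,56,-13)
river: ρ → (-13,74,5)
river: ρ → (5,66,-69)
river: ρ → (-69,72,2)
river: ρ → (2,72,-69)
river: ρ → (-69,66,5)
river: ρ → (5,74,-13)
river: ρ → (-13,56,50)
river: ρ → (50,44,-19)
river: ρ → (-19,70,11)
river: ρ → (11,62,-43)
river: ρ → (-43,24,30)
river: ρ → (30,36,-37)
closes: descent 1, river 24
min |a| on river = 2

2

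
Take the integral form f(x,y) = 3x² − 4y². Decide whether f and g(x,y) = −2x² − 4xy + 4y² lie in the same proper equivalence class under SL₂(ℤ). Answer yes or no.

D₁ = 48, D₂ = 48
river cycle of f (length 2): (3, 6, -1), (-1, 6, 3)
river cycle of g (length 2): (4, 4, -2), (-2, 4, 4)
cycles differ ⇒ inequivalent

no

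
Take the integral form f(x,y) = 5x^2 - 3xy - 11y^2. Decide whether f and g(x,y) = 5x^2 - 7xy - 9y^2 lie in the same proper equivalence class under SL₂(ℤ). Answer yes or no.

D₁ = 229, D₂ = 229
river cycle of f (length 6): (5, 7, -9), (-9, 11, 3), (3, 13, -5), (-5, 7, 9), (9, 11, -3), (-3, 13, 5)
river cycle of g (length 6): (-9, 7, 5), (5, 13, -3), (-3, 11, 9), (9, 7, -5), (-5, 13, 3), (3, 11, -9)
cycles differ ⇒ inequivalent

no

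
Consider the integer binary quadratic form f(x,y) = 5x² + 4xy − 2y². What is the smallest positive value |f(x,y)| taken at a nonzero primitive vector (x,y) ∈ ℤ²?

river: ρ → (-2,4,5)
river: ρ → (5,6,-1)
river: ρ → (-1,6,5)
river: ρ → (5,4,-2)
closes: descent 0, river 4
min |a| on river = 1

1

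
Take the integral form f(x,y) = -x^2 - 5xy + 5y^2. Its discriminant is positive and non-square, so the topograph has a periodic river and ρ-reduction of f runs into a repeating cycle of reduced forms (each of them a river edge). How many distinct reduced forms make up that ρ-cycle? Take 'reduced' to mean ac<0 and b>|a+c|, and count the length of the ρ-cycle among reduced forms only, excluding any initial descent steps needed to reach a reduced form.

D = 45, ⌊√D⌋ = 6
descent: ρ → (5,5,-1)  [lands on river]
river: ρ → (-1,5,5)
ρ-cycle length = 2 (tail of 1 descent step not counted)

2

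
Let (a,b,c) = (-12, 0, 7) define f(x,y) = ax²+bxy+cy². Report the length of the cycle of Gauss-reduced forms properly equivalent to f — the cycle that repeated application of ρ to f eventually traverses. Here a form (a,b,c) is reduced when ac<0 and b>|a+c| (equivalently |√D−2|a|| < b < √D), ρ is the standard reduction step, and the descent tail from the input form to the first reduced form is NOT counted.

D = 336, ⌊√D⌋ = 18
descent: ρ → (7,14,-5)  [lands on river]
river: ρ → (-5,16,4)
river: ρ → (4,16,-5)
river: ρ → (-5,14,7)
ρ-cycle length = 4 (tail of 1 descent step not counted)

4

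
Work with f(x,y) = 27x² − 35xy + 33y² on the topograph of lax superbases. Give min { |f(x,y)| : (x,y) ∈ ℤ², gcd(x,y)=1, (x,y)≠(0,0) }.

translate: b→19 (≡-35 mod 54), so (27,-35,33)→(27,19,25)
flip: (27,19,25)→(25,-19,27)
reduced (well bottom): (25,-19,27) with a≤c, −a<b≤a
well minimum = a = 25

25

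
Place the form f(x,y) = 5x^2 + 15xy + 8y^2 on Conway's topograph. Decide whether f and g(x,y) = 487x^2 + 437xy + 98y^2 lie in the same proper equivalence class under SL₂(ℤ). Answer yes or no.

D₁ = 65, D₂ = 65
river cycle of f (length 6): (-2, 7, 2), (2, 5, -5), (-5, 5, 2), (2, 7, -2), (-2, 5, 5), (5, 5, -2)
river cycle of g (length 6): (5, 5, -2), (-2, 7, 2), (2, 5, -5), (-5, 5, 2), (2, 7, -2), (-2, 5, 5)
cycles coincide ⇒ equivalent

yes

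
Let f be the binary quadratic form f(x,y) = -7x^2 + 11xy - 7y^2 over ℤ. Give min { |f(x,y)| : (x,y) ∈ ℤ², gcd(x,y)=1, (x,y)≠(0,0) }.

translate: b→3 (≡-11 mod 14), so (7,-11,7)→(7,3,3)
flip: (7,3,3)→(3,-3,7)
translate: b→3 (≡-3 mod 6), so (3,-3,7)→(3,3,7)
reduced (well bottom): (3,3,7) with a≤c, −a<b≤a
well minimum |f| = |-3| = 3 (negative-definite)

3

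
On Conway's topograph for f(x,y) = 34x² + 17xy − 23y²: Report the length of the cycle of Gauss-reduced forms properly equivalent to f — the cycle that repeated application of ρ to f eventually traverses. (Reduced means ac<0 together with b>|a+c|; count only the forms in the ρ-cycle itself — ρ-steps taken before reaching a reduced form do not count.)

D = 3417, ⌊√D⌋ = 58
river: ρ → (-23,29,28)
river: ρ → (28,27,-24)
river: ρ → (-24,21,31)
river: ρ → (31,41,-14)
river: ρ → (-14,43,28)
river: ρ → (28,13,-29)
river: ρ → (-29,45,12)
river: ρ → (12,51,-17)
river: ρ → (-17,51,12)
river: ρ → (12,45,-29)
river: ρ → (-29,13,28)
river: ρ → (28,43,-14)
river: ρ → (-14,41,31)
river: ρ → (31,21,-24)
river: ρ → (-24,27,28)
river: ρ → (28,29,-23)
river: ρ → (-23,17,34)
river: ρ → (34,51,-6)
river: ρ → (-6,57,7)
river: ρ → (7,55,-14)
river: ρ → (-14,57,3)
river: ρ → (3,57,-14)
river: ρ → (-14,55,7)
river: ρ → (7,57,-6)
river: ρ → (-6,51,34)
river: ρ → (34,17,-23)
ρ-cycle length = 26 (tail of 0 descent steps not counted)

26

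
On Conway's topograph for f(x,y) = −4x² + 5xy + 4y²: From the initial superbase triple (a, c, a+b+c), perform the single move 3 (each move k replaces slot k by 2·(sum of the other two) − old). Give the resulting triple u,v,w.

start (-4,4,5) = (f(1,0),f(0,1),f(1,1))
replace slot 3: 2·((-4)+4) − 5 = -5 → (-4,4,-5)

-4,4,-5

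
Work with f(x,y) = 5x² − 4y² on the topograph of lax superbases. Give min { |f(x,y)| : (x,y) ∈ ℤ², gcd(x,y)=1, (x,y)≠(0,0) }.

descent: ρ → (-4,8,1)  [lands on river]
river: ρ → (1,8,-4)
closes: descent 1, river 2
min |a| on river = 1

1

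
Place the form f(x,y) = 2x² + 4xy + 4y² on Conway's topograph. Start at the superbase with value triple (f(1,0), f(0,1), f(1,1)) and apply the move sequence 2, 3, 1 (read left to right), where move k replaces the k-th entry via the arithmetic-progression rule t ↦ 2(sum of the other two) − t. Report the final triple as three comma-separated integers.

start (2,4,10) = (f(1,0),f(0,1),f(1,1))
replace slot 2: 2·(2+10) − 4 = 20 → (2,20,10)
replace slot 3: 2·(2+20) − 10 = 34 → (2,20,34)
replace slot 1: 2·(20+34) − 2 = 106 → (106,20,34)

106,20,34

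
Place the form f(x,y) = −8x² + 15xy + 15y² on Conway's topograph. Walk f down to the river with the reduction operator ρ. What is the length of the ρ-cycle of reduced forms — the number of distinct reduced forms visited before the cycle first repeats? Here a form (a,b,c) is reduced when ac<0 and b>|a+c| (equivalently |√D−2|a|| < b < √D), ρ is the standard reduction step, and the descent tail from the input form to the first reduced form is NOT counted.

D = 705, ⌊√D⌋ = 26
river: ρ → (15,15,-8)
river: ρ → (-8,17,13)
river: ρ → (13,9,-12)
river: ρ → (-12,15,10)
river: ρ → (10,25,-2)
river: ρ → (-2,23,22)
river: ρ → (22,21,-3)
river: ρ → (-3,21,22)
river: ρ → (22,23,-2)
river: ρ → (-2,25,10)
river: ρ → (10,15,-12)
river: ρ → (-12,9,13)
river: ρ → (13,17,-8)
river: ρ → (-8,15,15)
ρ-cycle length = 14 (tail of 0 descent steps not counted)

14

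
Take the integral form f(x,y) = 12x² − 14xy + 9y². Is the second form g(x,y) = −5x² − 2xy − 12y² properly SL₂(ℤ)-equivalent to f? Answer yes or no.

D₁ = -236, D₂ = -236
f: translate: b→10 (≡-14 mod 24), so (12,-14,9)→(12,10,7)
f: flip: (12,10,7)→(7,-10,12)
f: translate: b→4 (≡-10 mod 14), so (7,-10,12)→(7,4,9)
f: reduced (well bottom): (7,4,9) with a≤c, −a<b≤a
g is negative-definite; reduce −g:
−g: reduced (well bottom): (5,2,12) with a≤c, −a<b≤a
flip sign back: reduced form of g is (-5,-2,-12)
reduced forms (7, 4, 9) vs (-5, -2, -12) ⇒ inequivalent

no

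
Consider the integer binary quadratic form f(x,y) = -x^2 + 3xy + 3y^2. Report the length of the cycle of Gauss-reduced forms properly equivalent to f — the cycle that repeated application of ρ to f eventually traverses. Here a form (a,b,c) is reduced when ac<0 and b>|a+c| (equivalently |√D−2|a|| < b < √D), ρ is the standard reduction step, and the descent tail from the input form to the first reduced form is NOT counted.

D = 21, ⌊√D⌋ = 4
river: ρ → (3,3,-1)
river: ρ → (-1,3,3)
ρ-cycle length = 2 (tail of 0 descent steps not counted)

2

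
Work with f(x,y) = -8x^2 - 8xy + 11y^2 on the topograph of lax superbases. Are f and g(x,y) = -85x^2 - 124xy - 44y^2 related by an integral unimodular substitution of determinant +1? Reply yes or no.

D₁ = 416, D₂ = 416
river cycle of f (length 6): (11, 8, -8), (-8, 8, 11), (11, 14, -5), (-5, 16, 8), (8, 16, -5), (-5, 14, 11)
river cycle of g (length 6): (-5, 14, 11), (11, 8, -8), (-8, 8, 11), (11, 14, -5), (-5, 16, 8), (8, 16, -5)
cycles coincide ⇒ equivalent

yes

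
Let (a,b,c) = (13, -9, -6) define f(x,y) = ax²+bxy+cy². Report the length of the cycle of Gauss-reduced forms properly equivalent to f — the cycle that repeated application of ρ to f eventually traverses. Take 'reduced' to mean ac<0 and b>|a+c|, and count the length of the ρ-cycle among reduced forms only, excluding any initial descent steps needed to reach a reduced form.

D = 393, ⌊√D⌋ = 19
descent: ρ → (-6,9,13)  [lands on river]
river: ρ → (13,17,-2)
river: ρ → (-2,19,4)
river: ρ → (4,13,-14)
river: ρ → (-14,15,3)
river: ρ → (3,15,-14)
river: ρ → (-14,13,4)
river: ρ → (4,19,-2)
river: ρ → (-2,17,13)
river: ρ → (13,9,-6)
river: ρ → (-6,15,7)
river: ρ → (7,13,-8)
river: ρ → (-8,19,1)
river: ρ → (1,19,-8)
river: ρ → (-8,13,7)
river: ρ → (7,15,-6)
ρ-cycle length = 16 (tail of 1 descent step not counted)

16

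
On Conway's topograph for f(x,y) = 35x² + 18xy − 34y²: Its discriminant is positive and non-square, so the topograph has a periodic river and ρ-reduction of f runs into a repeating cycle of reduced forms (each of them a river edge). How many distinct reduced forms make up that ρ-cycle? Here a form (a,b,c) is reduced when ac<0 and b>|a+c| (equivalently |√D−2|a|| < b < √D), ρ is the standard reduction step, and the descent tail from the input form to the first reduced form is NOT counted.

D = 5084, ⌊√D⌋ = 71
river: ρ → (-34,50,19)
river: ρ → (19,64,-13)
river: ρ → (-13,66,14)
river: ρ → (14,46,-53)
river: ρ → (-53,60,7)
river: ρ → (7,66,-26)
river: ρ → (-26,38,35)
river: ρ → (35,32,-29)
river: ρ → (-29,26,38)
river: ρ → (38,50,-17)
river: ρ → (-17,52,35)
river: ρ → (35,18,-34)
ρ-cycle length = 12 (tail of 0 descent steps not counted)

12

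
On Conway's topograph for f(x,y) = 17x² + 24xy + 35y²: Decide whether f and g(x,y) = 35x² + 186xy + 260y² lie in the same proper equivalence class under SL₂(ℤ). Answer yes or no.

D₁ = -1804, D₂ = -1804
f: translate: b→-10 (≡24 mod 34), so (17,24,35)→(17,-10,28)
f: reduced (well bottom): (17,-10,28) with a≤c, −a<b≤a
g: translate: b→-24 (≡186 mod 70), so (35,186,260)→(35,-24,17)
g: flip: (35,-24,17)→(17,24,35)
g: translate: b→-10 (≡24 mod 34), so (17,24,35)→(17,-10,28)
g: reduced (well bottom): (17,-10,28) with a≤c, −a<b≤a
reduced forms (17, -10, 28) vs (17, -10, 28) ⇒ equivalent

yes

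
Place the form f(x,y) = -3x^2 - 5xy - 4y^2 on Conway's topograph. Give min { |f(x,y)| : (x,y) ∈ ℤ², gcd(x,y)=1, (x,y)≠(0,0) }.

translate: b→-1 (≡5 mod 6), so (3,5,4)→(3,-1,2)
flip: (3,-1,2)→(2,1,3)
reduced (well bottom): (2,1,3) with a≤c, −a<b≤a
well minimum |f| = |-2| = 2 (negative-definite)

2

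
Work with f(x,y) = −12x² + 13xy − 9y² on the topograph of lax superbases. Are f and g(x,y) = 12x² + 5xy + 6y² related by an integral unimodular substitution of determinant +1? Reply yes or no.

D₁ = -263, D₂ = -263
f is negative-definite; reduce −f:
−f: translate: b→11 (≡-13 mod 24), so (12,-13,9)→(12,11,8)
−f: flip: (12,11,8)→(8,-11,12)
−f: translate: b→5 (≡-11 mod 16), so (8,-11,12)→(8,5,9)
−f: reduced (well bottom): (8,5,9) with a≤c, −a<b≤a
flip sign back: reduced form of f is (-8,-5,-9)
g: flip: (12,5,6)→(6,-5,12)
g: reduced (well bottom): (6,-5,12) with a≤c, −a<b≤a
reduced forms (-8, -5, -9) vs (6, -5, 12) ⇒ inequivalent

no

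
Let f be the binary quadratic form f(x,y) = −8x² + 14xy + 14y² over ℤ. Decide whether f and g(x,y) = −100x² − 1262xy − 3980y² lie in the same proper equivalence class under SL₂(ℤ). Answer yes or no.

D₁ = 644, D₂ = 644
river cycle of f (length 10): (14, 14, -8), (-8, 18, 10), (10, 22, -4), (-4, 18, 20), (20, 22, -2), (-2, 22, 20), (20, 18, -4), (-4, 22, 10), (10, 18, -8), (-8, 14, 14)
river cycle of g (length 10): (-8, 14, 14), (14, 14, -8), (-8, 18, 10), (10, 22, -4), (-4, 18, 20), (20, 22, -2), (-2, 22, 20), (20, 18, -4), (-4, 22, 10), (10, 18, -8)
cycles coincide ⇒ equivalent

yes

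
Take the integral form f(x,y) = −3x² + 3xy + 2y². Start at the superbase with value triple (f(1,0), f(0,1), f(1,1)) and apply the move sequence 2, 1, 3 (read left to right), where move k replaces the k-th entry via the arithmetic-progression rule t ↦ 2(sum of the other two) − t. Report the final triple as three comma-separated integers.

start (-3,2,2) = (f(1,0),f(0,1),f(1,1))
replace slot 2: 2·((-3)+2) − 2 = -4 → (-3,-4,2)
replace slot 1: 2·((-4)+2) − (-3) = -1 → (-1,-4,2)
replace slot 3: 2·((-1)+(-4)) − 2 = -12 → (-1,-4,-12)

-1,-4,-12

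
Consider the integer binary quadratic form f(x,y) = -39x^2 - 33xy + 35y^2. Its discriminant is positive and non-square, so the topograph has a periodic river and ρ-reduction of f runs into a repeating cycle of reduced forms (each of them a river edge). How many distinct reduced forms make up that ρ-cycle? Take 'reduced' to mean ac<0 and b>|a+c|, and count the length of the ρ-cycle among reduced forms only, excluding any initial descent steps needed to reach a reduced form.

D = 6549, ⌊√D⌋ = 80
descent: ρ → (35,33,-39)  [lands on river]
river: ρ → (-39,45,29)
river: ρ → (29,71,-13)
river: ρ → (-13,59,59)
river: ρ → (59,59,-13)
river: ρ → (-13,71,29)
river: ρ → (29,45,-39)
river: ρ → (-39,33,35)
river: ρ → (35,37,-37)
river: ρ → (-37,37,35)
ρ-cycle length = 10 (tail of 1 descent step not counted)

10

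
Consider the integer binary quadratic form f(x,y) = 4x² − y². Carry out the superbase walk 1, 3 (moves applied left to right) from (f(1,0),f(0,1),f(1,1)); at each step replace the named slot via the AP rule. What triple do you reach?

start (4,-1,3) = (f(1,0),f(0,1),f(1,1))
replace slot 1: 2·((-1)+3) − 4 = 0 → (0,-1,3)
replace slot 3: 2·(0+(-1)) − 3 = -5 → (0,-1,-5)

0,-1,-5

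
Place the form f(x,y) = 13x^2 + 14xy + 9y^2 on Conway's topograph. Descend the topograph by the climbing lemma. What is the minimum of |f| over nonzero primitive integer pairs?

translate: b→-12 (≡14 mod 26), so (13,14,9)→(13,-12,8)
flip: (13,-12,8)→(8,12,13)
translate: b→-4 (≡12 mod 16), so (8,12,13)→(8,-4,9)
reduced (well bottom): (8,-4,9) with a≤c, −a<b≤a
well minimum = a = 8

8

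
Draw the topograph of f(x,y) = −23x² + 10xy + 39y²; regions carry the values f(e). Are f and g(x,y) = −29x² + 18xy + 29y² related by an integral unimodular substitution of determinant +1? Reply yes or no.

D₁ = 3688, D₂ = 3688
river cycle of f (length 38): (-23, 56, 6), (6, 52, -41), (-41, 30, 17), (17, 38, -33), (-33, 28, 22), (22, 60, -1), (-1, 60, 22), (22, 28, -33), (-33, 38, 17), (17, 30, -41), … (28 more)
river cycle of g (length 34): (29, 40, -18), (-18, 32, 37), (37, 42, -13), (-13, 36, 46), (46, 56, -3), (-3, 58, 27), (27, 50, -11), (-11, 60, 2), (2, 60, -11), (-11, 50, 27), … (24 more)
cycles differ ⇒ inequivalent

no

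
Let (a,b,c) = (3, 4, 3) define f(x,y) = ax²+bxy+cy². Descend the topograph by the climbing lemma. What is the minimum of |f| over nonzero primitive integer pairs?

translate: b→-2 (≡4 mod 6), so (3,4,3)→(3,-2,2)
flip: (3,-2,2)→(2,2,3)
reduced (well bottom): (2,2,3) with a≤c, −a<b≤a
well minimum = a = 2

2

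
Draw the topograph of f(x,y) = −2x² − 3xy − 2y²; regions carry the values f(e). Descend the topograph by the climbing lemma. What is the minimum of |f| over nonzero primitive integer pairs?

translate: b→-1 (≡3 mod 4), so (2,3,2)→(2,-1,1)
flip: (2,-1,1)→(1,1,2)
reduced (well bottom): (1,1,2) with a≤c, −a<b≤a
well minimum |f| = |-1| = 1 (negative-definite)

1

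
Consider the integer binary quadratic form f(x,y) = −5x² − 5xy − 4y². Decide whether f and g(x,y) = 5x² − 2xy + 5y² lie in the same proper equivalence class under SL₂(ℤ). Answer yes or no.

D₁ = -55, D₂ = -96
discriminants differ ⇒ not SL₂(ℤ)-equivalent

no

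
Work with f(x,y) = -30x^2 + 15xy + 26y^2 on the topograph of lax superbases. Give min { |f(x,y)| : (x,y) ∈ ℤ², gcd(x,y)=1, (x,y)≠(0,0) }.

river: ρ → (26,37,-19)
river: ρ → (-19,39,24)
river: ρ → (24,57,-1)
river: ρ → (-1,57,24)
river: ρ → (24,39,-19)
river: ρ → (-19,37,26)
river: ρ → (26,15,-30)
river: ρ → (-30,45,11)
river: ρ → (11,43,-34)
river: ρ → (-34,25,20)
river: ρ → (20,55,-4)
river: ρ → (-4,57,6)
river: ρ → (6,51,-31)
river: ρ → (-31,11,26)
river: ρ → (26,41,-16)
river: ρ → (-16,55,5)
river: ρ → (5,55,-16)
river: ρ → (-16,41,26)
river: ρ → (26,11,-31)
river: ρ → (-31,51,6)
river: ρ → (6,57,-4)
river: ρ → (-4,55,20)
river: ρ → (20,25,-34)
river: ρ → (-34,43,11)
river: ρ → (11,45,-30)
river: ρ → (-30,15,26)
closes: descent 0, river 26
min |a| on river = 1

1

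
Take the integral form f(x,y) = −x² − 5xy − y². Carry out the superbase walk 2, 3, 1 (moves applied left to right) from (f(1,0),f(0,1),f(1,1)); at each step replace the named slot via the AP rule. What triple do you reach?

start (-1,-1,-7) = (f(1,0),f(0,1),f(1,1))
replace slot 2: 2·((-1)+(-7)) − (-1) = -15 → (-1,-15,-7)
replace slot 3: 2·((-1)+(-15)) − (-7) = -25 → (-1,-15,-25)
replace slot 1: 2·((-15)+(-25)) − (-1) = -79 → (-79,-15,-25)

-79,-15,-25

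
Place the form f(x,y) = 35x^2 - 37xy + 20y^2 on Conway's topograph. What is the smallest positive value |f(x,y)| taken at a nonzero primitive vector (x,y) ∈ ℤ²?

translate: b→33 (≡-37 mod 70), so (35,-37,20)→(35,33,18)
flip: (35,33,18)→(18,-33,35)
translate: b→3 (≡-33 mod 36), so (18,-33,35)→(18,3,20)
reduced (well bottom): (18,3,20) with a≤c, −a<b≤a
well minimum = a = 18

18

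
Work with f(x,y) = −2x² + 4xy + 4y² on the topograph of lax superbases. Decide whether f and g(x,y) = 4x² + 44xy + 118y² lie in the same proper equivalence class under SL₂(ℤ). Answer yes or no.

D₁ = 48, D₂ = 48
river cycle of f (length 2): (4, 4, -2), (-2, 4, 4)
river cycle of g (length 2): (4, 4, -2), (-2, 4, 4)
cycles coincide ⇒ equivalent

yes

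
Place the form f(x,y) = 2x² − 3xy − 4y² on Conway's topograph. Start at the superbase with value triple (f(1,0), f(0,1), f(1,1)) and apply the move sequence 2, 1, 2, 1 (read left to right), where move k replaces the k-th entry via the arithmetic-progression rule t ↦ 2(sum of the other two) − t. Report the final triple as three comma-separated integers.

start (2,-4,-5) = (f(1,0),f(0,1),f(1,1))
replace slot 2: 2·(2+(-5)) − (-4) = -2 → (2,-2,-5)
replace slot 1: 2·((-2)+(-5)) − 2 = -16 → (-16,-2,-5)
replace slot 2: 2·((-16)+(-5)) − (-2) = -40 → (-16,-40,-5)
replace slot 1: 2·((-40)+(-5)) − (-16) = -74 → (-74,-40,-5)

-74,-40,-5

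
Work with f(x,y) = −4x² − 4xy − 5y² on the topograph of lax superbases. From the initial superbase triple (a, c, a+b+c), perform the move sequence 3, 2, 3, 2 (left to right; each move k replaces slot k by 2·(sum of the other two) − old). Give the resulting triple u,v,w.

start (-4,-5,-13) = (f(1,0),f(0,1),f(1,1))
replace slot 3: 2·((-4)+(-5)) − (-13) = -5 → (-4,-5,-5)
replace slot 2: 2·((-4)+(-5)) − (-5) = -13 → (-4,-13,-5)
replace slot 3: 2·((-4)+(-13)) − (-5) = -29 → (-4,-13,-29)
replace slot 2: 2·((-4)+(-29)) − (-13) = -53 → (-4,-53,-29)

-4,-53,-29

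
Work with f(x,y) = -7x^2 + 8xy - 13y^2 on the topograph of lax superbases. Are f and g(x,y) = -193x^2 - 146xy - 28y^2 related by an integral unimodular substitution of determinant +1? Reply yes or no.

D₁ = -300, D₂ = -300
f is negative-definite; reduce −f:
−f: translate: b→6 (≡-8 mod 14), so (7,-8,13)→(7,6,12)
−f: reduced (well bottom): (7,6,12) with a≤c, −a<b≤a
flip sign back: reduced form of f is (-7,-6,-12)
g is negative-definite; reduce −g:
−g: flip: (193,146,28)→(28,-146,193)
−g: translate: b→22 (≡-146 mod 56), so (28,-146,193)→(28,22,7)
−g: flip: (28,22,7)→(7,-22,28)
−g: translate: b→6 (≡-22 mod 14), so (7,-22,28)→(7,6,12)
−g: reduced (well bottom): (7,6,12) with a≤c, −a<b≤a
flip sign back: reduced form of g is (-7,-6,-12)
reduced forms (-7, -6, -12) vs (-7, -6, -12) ⇒ equivalent

yes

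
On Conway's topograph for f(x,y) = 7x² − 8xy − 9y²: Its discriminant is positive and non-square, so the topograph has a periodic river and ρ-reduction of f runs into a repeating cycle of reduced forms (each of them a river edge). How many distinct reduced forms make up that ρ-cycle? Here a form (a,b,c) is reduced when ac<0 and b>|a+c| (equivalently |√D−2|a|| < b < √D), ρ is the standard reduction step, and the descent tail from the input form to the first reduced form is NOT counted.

D = 316, ⌊√D⌋ = 17
descent: ρ → (-9,8,7)  [lands on river]
river: ρ → (7,6,-10)
river: ρ → (-10,14,3)
river: ρ → (3,16,-5)
river: ρ → (-5,14,6)
river: ρ → (6,10,-9)
ρ-cycle length = 6 (tail of 1 descent step not counted)

6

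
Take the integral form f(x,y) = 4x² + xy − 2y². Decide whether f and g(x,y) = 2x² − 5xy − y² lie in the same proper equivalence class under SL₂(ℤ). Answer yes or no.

D₁ = 33, D₂ = 33
river cycle of f (length 4): (-2, 3, 3), (3, 3, -2), (-2, 5, 1), (1, 5, -2)
river cycle of g (length 4): (-1, 5, 2), (2, 3, -3), (-3, 3, 2), (2, 5, -1)
cycles differ ⇒ inequivalent

no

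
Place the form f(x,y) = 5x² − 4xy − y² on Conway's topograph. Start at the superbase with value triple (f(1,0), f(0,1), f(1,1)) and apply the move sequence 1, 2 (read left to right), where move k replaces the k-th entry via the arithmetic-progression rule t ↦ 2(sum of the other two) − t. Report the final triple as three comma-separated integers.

start (5,-1,0) = (f(1,0),f(0,1),f(1,1))
replace slot 1: 2·((-1)+0) − 5 = -7 → (-7,-1,0)
replace slot 2: 2·((-7)+0) − (-1) = -13 → (-7,-13,0)

-7,-13,0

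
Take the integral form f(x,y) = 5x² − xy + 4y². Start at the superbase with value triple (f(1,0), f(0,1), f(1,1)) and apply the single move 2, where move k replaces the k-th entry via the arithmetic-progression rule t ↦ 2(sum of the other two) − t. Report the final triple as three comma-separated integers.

start (5,4,8) = (f(1,0),f(0,1),f(1,1))
replace slot 2: 2·(5+8) − 4 = 22 → (5,22,8)

5,22,8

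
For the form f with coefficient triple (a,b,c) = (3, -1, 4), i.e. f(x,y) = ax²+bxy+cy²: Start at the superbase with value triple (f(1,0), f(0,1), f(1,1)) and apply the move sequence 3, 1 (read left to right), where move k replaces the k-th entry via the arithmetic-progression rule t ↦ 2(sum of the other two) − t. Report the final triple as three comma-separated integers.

start (3,4,6) = (f(1,0),f(0,1),f(1,1))
replace slot 3: 2·(3+4) − 6 = 8 → (3,4,8)
replace slot 1: 2·(4+8) − 3 = 21 → (21,4,8)

21,4,8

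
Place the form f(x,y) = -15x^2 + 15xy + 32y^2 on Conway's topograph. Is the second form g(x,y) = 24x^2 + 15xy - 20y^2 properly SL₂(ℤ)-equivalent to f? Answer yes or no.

D₁ = 2145, D₂ = 2145
river cycle of f (length 8): (-15, 45, 2), (2, 43, -37), (-37, 31, 8), (8, 33, -33), (-33, 33, 8), (8, 31, -37), (-37, 43, 2), (2, 45, -15)
river cycle of g (length 12): (-20, 25, 19), (19, 13, -26), (-26, 39, 6), (6, 45, -5), (-5, 45, 6), (6, 39, -26), (-26, 13, 19), (19, 25, -20), (-20, 15, 24), (24, 33, -11), … (2 more)
cycles differ ⇒ inequivalent

no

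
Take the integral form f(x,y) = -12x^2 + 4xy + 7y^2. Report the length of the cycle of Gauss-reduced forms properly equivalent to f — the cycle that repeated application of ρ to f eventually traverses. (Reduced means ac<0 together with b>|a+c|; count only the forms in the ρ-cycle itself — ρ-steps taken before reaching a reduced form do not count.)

D = 352, ⌊√D⌋ = 18
descent: ρ → (7,10,-9)  [lands on river]
river: ρ → (-9,8,8)
river: ρ → (8,8,-9)
river: ρ → (-9,10,7)
river: ρ → (7,18,-1)
river: ρ → (-1,18,7)
ρ-cycle length = 6 (tail of 1 descent step not counted)

6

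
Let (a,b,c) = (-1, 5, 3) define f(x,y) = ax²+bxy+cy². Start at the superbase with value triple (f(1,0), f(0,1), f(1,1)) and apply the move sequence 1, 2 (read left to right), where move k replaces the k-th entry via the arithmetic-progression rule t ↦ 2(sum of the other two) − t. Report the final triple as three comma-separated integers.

start (-1,3,7) = (f(1,0),f(0,1),f(1,1))
replace slot 1: 2·(3+7) − (-1) = 21 → (21,3,7)
replace slot 2: 2·(21+7) − 3 = 53 → (21,53,7)

21,53,7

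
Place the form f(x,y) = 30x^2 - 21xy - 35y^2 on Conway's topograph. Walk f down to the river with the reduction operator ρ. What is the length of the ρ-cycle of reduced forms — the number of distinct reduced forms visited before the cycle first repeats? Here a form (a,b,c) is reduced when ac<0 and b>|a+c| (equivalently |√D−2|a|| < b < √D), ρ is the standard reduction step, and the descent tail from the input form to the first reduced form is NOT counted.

D = 4641, ⌊√D⌋ = 68
descent: ρ → (-35,21,30)  [lands on river]
river: ρ → (30,39,-26)
river: ρ → (-26,65,4)
river: ρ → (4,63,-42)
river: ρ → (-42,21,25)
river: ρ → (25,29,-38)
river: ρ → (-38,47,16)
river: ρ → (16,49,-35)
ρ-cycle length = 8 (tail of 1 descent step not counted)

8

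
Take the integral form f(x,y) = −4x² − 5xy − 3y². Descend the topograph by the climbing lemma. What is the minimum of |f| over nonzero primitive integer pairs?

translate: b→-3 (≡5 mod 8), so (4,5,3)→(4,-3,2)
flip: (4,-3,2)→(2,3,4)
translate: b→-1 (≡3 mod 4), so (2,3,4)→(2,-1,3)
reduced (well bottom): (2,-1,3) with a≤c, −a<b≤a
well minimum |f| = |-2| = 2 (negative-definite)

2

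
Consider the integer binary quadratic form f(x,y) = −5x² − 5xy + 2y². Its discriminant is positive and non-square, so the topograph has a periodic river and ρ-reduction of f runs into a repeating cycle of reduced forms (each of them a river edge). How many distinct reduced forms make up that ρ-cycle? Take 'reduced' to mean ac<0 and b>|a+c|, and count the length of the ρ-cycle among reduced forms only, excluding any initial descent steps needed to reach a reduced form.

D = 65, ⌊√D⌋ = 8
descent: ρ → (2,5,-5)  [lands on river]
river: ρ → (-5,5,2)
river: ρ → (2,7,-2)
river: ρ → (-2,5,5)
river: ρ → (5,5,-2)
river: ρ → (-2,7,2)
ρ-cycle length = 6 (tail of 1 descent step not counted)

6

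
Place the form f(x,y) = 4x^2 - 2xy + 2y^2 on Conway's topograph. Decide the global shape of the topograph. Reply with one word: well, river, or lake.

D = b²−4ac = (-2)² − 4·4·2 = -28
D < 0 ⇒ definite ⇒ every region one sign ⇒ single well

well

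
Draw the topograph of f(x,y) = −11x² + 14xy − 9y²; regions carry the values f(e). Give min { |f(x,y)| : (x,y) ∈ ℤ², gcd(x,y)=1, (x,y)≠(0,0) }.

translate: b→8 (≡-14 mod 22), so (11,-14,9)→(11,8,6)
flip: (11,8,6)→(6,-8,11)
translate: b→4 (≡-8 mod 12), so (6,-8,11)→(6,4,9)
reduced (well bottom): (6,4,9) with a≤c, −a<b≤a
well minimum |f| = |-6| = 6 (negative-definite)

6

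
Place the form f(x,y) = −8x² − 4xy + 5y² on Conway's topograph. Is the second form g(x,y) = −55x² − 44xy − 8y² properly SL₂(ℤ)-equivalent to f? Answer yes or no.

D₁ = 176, D₂ = 176
river cycle of f (length 8): (5, 4, -8), (-8, 12, 1), (1, 12, -8), (-8, 4, 5), (5, 6, -7), (-7, 8, 4), (4, 8, -7), (-7, 6, 5)
river cycle of g (length 8): (-8, 12, 1), (1, 12, -8), (-8, 4, 5), (5, 6, -7), (-7, 8, 4), (4, 8, -7), (-7, 6, 5), (5, 4, -8)
cycles coincide ⇒ equivalent

yes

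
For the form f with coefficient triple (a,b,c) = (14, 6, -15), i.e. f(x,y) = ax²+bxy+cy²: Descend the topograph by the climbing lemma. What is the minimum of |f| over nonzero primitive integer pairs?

river: ρ → (-15,24,5)
river: ρ → (5,26,-10)
river: ρ → (-10,14,17)
river: ρ → (17,20,-7)
river: ρ → (-7,22,14)
river: ρ → (14,6,-15)
closes: descent 0, river 6
min |a| on river = 5

5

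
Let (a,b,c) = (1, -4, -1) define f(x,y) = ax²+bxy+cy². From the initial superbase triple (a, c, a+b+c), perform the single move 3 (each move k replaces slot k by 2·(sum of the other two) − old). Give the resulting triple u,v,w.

start (1,-1,-4) = (f(1,0),f(0,1),f(1,1))
replace slot 3: 2·(1+(-1)) − (-4) = 4 → (1,-1,4)

1,-1,4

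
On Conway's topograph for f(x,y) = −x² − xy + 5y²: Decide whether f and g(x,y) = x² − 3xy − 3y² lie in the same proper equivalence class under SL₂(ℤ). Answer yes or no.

D₁ = 21, D₂ = 21
river cycle of f (length 2): (-1, 3, 3), (3, 3, -1)
river cycle of g (length 2): (-3, 3, 1), (1, 3, -3)
cycles differ ⇒ inequivalent

no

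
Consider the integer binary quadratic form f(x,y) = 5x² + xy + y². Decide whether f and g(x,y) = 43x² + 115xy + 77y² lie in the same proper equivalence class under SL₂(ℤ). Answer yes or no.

D₁ = -19, D₂ = -19
f: flip: (5,1,1)→(1,-1,5)
f: translate: b→1 (≡-1 mod 2), so (1,-1,5)→(1,1,5)
f: reduced (well bottom): (1,1,5) with a≤c, −a<b≤a
g: translate: b→29 (≡115 mod 86), so (43,115,77)→(43,29,5)
g: flip: (43,29,5)→(5,-29,43)
g: translate: b→1 (≡-29 mod 10), so (5,-29,43)→(5,1,1)
g: flip: (5,1,1)→(1,-1,5)
g: translate: b→1 (≡-1 mod 2), so (1,-1,5)→(1,1,5)
g: reduced (well bottom): (1,1,5) with a≤c, −a<b≤a
reduced forms (1, 1, 5) vs (1, 1, 5) ⇒ equivalent

yes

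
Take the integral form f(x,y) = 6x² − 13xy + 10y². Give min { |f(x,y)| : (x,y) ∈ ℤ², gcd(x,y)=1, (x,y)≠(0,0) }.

translate: b→-1 (≡-13 mod 12), so (6,-13,10)→(6,-1,3)
flip: (6,-1,3)→(3,1,6)
reduced (well bottom): (3,1,6) with a≤c, −a<b≤a
well minimum = a = 3

3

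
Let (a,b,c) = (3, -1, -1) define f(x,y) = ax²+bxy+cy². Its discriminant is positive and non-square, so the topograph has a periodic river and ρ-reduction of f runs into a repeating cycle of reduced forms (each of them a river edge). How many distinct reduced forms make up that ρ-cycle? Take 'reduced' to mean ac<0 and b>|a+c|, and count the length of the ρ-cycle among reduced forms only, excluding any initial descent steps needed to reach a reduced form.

D = 13, ⌊√D⌋ = 3
descent: ρ → (-1,3,1)  [lands on river]
river: ρ → (1,3,-1)
ρ-cycle length = 2 (tail of 1 descent step not counted)

2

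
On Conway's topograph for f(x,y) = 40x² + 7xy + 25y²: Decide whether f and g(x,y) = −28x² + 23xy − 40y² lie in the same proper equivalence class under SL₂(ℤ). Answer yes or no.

D₁ = -3951, D₂ = -3951
f: flip: (40,7,25)→(25,-7,40)
f: reduced (well bottom): (25,-7,40) with a≤c, −a<b≤a
g is negative-definite; reduce −g:
−g: reduced (well bottom): (28,-23,40) with a≤c, −a<b≤a
flip sign back: reduced form of g is (-28,23,-40)
reduced forms (25, -7, 40) vs (-28, 23, -40) ⇒ inequivalent

no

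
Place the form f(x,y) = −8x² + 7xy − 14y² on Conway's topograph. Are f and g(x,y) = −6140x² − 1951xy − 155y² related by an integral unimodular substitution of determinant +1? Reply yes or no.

D₁ = -399, D₂ = -399
f is negative-definite; reduce −f:
−f: reduced (well bottom): (8,-7,14) with a≤c, −a<b≤a
flip sign back: reduced form of f is (-8,7,-14)
g is negative-definite; reduce −g:
−g: flip: (6140,1951,155)→(155,-1951,6140)
−g: translate: b→-91 (≡-1951 mod 310), so (155,-1951,6140)→(155,-91,14)
−g: flip: (155,-91,14)→(14,91,155)
−g: translate: b→7 (≡91 mod 28), so (14,91,155)→(14,7,8)
−g: flip: (14,7,8)→(8,-7,14)
−g: reduced (well bottom): (8,-7,14) with a≤c, −a<b≤a
flip sign back: reduced form of g is (-8,7,-14)
reduced forms (-8, 7, -14) vs (-8, 7, -14) ⇒ equivalent

yes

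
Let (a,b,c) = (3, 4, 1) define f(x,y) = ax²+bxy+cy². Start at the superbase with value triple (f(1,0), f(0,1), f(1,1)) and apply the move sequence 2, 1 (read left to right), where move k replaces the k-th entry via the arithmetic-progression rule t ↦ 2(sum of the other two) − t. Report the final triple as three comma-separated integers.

start (3,1,8) = (f(1,0),f(0,1),f(1,1))
replace slot 2: 2·(3+8) − 1 = 21 → (3,21,8)
replace slot 1: 2·(21+8) − 3 = 55 → (55,21,8)

55,21,8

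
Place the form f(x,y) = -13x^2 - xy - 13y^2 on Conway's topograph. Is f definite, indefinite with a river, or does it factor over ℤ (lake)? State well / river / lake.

D = b²−4ac = (-1)² − 4·(-13)·(-13) = -675
D < 0 ⇒ definite ⇒ every region one sign ⇒ single well

well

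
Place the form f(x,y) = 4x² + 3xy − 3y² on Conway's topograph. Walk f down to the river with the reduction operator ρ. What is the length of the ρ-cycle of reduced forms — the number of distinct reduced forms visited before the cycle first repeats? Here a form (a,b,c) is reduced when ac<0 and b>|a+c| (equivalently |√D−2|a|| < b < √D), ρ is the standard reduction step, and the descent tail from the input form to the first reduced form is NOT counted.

D = 57, ⌊√D⌋ = 7
river: ρ → (-3,3,4)
river: ρ → (4,5,-2)
river: ρ → (-2,7,1)
river: ρ → (1,7,-2)
river: ρ → (-2,5,4)
river: ρ → (4,3,-3)
ρ-cycle length = 6 (tail of 0 descent steps not counted)

6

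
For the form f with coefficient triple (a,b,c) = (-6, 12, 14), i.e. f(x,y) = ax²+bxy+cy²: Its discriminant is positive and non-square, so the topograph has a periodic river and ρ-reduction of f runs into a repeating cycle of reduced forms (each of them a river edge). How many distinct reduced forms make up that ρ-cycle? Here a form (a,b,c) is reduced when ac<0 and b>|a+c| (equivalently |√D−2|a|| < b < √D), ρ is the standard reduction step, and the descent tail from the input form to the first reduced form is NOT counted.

D = 480, ⌊√D⌋ = 21
river: ρ → (14,16,-4)
river: ρ → (-4,16,14)
river: ρ → (14,12,-6)
river: ρ → (-6,12,14)
ρ-cycle length = 4 (tail of 0 descent steps not counted)

4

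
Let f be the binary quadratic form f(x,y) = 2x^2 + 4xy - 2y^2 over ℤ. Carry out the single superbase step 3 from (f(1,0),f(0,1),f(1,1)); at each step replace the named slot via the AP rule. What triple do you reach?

start (2,-2,4) = (f(1,0),f(0,1),f(1,1))
replace slot 3: 2·(2+(-2)) − 4 = -4 → (2,-2,-4)

2,-2,-4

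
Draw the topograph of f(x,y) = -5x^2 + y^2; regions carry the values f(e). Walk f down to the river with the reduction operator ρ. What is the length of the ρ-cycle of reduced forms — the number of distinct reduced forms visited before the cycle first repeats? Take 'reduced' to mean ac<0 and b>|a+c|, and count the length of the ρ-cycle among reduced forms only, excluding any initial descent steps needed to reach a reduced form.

D = 20, ⌊√D⌋ = 4
descent: ρ → (1,4,-1)  [lands on river]
river: ρ → (-1,4,1)
ρ-cycle length = 2 (tail of 1 descent step not counted)

2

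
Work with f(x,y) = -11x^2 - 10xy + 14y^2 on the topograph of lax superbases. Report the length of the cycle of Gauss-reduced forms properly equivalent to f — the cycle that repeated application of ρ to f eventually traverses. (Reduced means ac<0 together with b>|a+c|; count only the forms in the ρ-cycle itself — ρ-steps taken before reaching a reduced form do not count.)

D = 716, ⌊√D⌋ = 26
descent: ρ → (14,10,-11)  [lands on river]
river: ρ → (-11,12,13)
river: ρ → (13,14,-10)
river: ρ → (-10,26,1)
river: ρ → (1,26,-10)
river: ρ → (-10,14,13)
river: ρ → (13,12,-11)
river: ρ → (-11,10,14)
river: ρ → (14,18,-7)
river: ρ → (-7,24,5)
river: ρ → (5,26,-2)
river: ρ → (-2,26,5)
river: ρ → (5,24,-7)
river: ρ → (-7,18,14)
ρ-cycle length = 14 (tail of 1 descent step not counted)

14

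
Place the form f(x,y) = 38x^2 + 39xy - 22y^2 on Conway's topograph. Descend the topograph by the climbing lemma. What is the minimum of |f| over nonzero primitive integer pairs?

river: ρ → (-22,49,28)
river: ρ → (28,63,-8)
river: ρ → (-8,65,20)
river: ρ → (20,55,-23)
river: ρ → (-23,37,38)
river: ρ → (38,39,-22)
closes: descent 0, river 6
min |a| on river = 8

8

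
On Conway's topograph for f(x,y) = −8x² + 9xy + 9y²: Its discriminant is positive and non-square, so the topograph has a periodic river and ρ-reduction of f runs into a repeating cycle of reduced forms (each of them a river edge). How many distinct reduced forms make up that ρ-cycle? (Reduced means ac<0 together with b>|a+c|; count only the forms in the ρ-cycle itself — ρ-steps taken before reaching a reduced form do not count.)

D = 369, ⌊√D⌋ = 19
river: ρ → (9,9,-8)
river: ρ → (-8,7,10)
river: ρ → (10,13,-5)
river: ρ → (-5,17,4)
river: ρ → (4,15,-9)
river: ρ → (-9,3,10)
river: ρ → (10,17,-2)
river: ρ → (-2,19,1)
river: ρ → (1,19,-2)
river: ρ → (-2,17,10)
river: ρ → (10,3,-9)
river: ρ → (-9,15,4)
river: ρ → (4,17,-5)
river: ρ → (-5,13,10)
river: ρ → (10,7,-8)
river: ρ → (-8,9,9)
ρ-cycle length = 16 (tail of 0 descent steps not counted)

16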